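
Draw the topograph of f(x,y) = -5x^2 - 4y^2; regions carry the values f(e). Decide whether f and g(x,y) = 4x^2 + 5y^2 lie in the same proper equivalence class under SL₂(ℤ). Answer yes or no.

D₁ = -80, D₂ = -80
f is negative-definite; reduce −f:
−f: flip: (5,0,4)→(4,0,5)
−f: reduced (well bottom): (4,0,5) with a≤c, −a<b≤a
flip sign back: reduced form of f is (-4,0,-5)
g: reduced (well bottom): (4,0,5) with a≤c, −a<b≤a
reduced forms (-4, 0, -5) vs (4, 0, 5) ⇒ inequivalent

no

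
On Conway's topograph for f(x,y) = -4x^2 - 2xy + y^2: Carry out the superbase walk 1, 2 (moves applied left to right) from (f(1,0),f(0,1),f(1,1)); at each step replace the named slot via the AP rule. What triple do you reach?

start (-4,1,-5) = (f(1,0),f(0,1),f(1,1))
replace slot 1: 2·(1+(-5)) − (-4) = -4 → (-4,1,-5)
replace slot 2: 2·((-4)+(-5)) − 1 = -19 → (-4,-19,-5)

-4,-19,-5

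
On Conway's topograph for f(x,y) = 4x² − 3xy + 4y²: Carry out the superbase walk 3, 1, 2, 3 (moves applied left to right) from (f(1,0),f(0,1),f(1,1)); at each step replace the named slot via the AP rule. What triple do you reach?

start (4,4,5) = (f(1,0),f(0,1),f(1,1))
replace slot 3: 2·(4+4) − 5 = 11 → (4,4,11)
replace slot 1: 2·(4+11) − 4 = 26 → (26,4,11)
replace slot 2: 2·(26+11) − 4 = 70 → (26,70,11)
replace slot 3: 2·(26+70) − 11 = 181 → (26,70,181)

26,70,181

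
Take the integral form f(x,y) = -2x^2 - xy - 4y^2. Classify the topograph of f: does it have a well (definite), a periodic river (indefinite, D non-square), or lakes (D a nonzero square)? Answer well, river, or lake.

D = b²−4ac = (-1)² − 4·(-2)·(-4) = -31
D < 0 ⇒ definite ⇒ every region one sign ⇒ single well

well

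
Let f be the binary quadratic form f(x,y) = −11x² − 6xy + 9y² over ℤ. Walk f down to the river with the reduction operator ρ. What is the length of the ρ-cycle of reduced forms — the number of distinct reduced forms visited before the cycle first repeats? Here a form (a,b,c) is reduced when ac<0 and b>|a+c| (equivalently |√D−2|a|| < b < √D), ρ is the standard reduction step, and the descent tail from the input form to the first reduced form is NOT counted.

D = 432, ⌊√D⌋ = 20
descent: ρ → (9,6,-11)  [lands on river]
river: ρ → (-11,16,4)
river: ρ → (4,16,-11)
river: ρ → (-11,6,9)
river: ρ → (9,12,-8)
river: ρ → (-8,20,1)
river: ρ → (1,20,-8)
river: ρ → (-8,12,9)
ρ-cycle length = 8 (tail of 1 descent step not counted)

8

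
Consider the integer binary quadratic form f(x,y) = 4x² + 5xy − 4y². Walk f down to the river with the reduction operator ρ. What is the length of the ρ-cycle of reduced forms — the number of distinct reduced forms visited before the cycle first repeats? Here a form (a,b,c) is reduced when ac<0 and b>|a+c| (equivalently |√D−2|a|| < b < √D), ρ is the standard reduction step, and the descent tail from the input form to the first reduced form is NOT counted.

D = 89, ⌊√D⌋ = 9
river: ρ → (-4,3,5)
river: ρ → (5,7,-2)
river: ρ → (-2,9,1)
river: ρ → (1,9,-2)
river: ρ → (-2,7,5)
river: ρ → (5,3,-4)
river: ρ → (-4,5,4)
river: ρ → (4,3,-5)
river: ρ → (-5,7,2)
river: ρ → (2,9,-1)
river: ρ → (-1,9,2)
river: ρ → (2,7,-5)
river: ρ → (-5,3,4)
river: ρ → (4,5,-4)
ρ-cycle length = 14 (tail of 0 descent steps not counted)

14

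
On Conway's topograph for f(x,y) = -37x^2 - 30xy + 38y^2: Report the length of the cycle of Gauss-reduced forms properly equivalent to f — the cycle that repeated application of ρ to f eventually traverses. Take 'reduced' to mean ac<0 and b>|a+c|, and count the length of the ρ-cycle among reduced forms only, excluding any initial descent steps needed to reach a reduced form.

D = 6524, ⌊√D⌋ = 80
descent: ρ → (38,30,-37)  [lands on river]
river: ρ → (-37,44,31)
river: ρ → (31,80,-1)
river: ρ → (-1,80,31)
river: ρ → (31,44,-37)
river: ρ → (-37,30,38)
river: ρ → (38,46,-29)
river: ρ → (-29,70,14)
river: ρ → (14,70,-29)
river: ρ → (-29,46,38)
ρ-cycle length = 10 (tail of 1 descent step not counted)

10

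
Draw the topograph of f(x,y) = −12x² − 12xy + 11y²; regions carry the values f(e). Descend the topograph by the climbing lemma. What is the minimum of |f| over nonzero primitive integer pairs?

descent: ρ → (11,12,-12)  [lands on river]
river: ρ → (-12,12,11)
river: ρ → (11,10,-13)
river: ρ → (-13,16,8)
river: ρ → (8,16,-13)
river: ρ → (-13,10,11)
closes: descent 1, river 6
min |a| on river = 8

8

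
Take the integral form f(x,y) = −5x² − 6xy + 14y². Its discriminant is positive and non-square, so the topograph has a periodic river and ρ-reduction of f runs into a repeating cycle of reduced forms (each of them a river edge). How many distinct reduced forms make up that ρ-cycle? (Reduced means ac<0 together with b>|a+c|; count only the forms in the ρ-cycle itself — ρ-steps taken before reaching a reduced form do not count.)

D = 316, ⌊√D⌋ = 17
descent: ρ → (14,6,-5)
descent: ρ → (-5,14,6)  [lands on river]
river: ρ → (6,10,-9)
river: ρ → (-9,8,7)
river: ρ → (7,6,-10)
river: ρ → (-10,14,3)
river: ρ → (3,16,-5)
ρ-cycle length = 6 (tail of 2 descent steps not counted)

6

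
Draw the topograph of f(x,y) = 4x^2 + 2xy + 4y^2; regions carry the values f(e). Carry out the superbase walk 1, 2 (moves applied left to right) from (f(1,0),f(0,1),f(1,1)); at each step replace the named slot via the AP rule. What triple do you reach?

start (4,4,10) = (f(1,0),f(0,1),f(1,1))
replace slot 1: 2·(4+10) − 4 = 24 → (24,4,10)
replace slot 2: 2·(24+10) − 4 = 64 → (24,64,10)

24,64,10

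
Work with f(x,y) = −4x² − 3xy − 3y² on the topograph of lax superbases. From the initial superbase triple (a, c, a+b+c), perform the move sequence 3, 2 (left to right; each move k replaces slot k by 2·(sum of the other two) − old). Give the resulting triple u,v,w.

start (-4,-3,-10) = (f(1,0),f(0,1),f(1,1))
replace slot 3: 2·((-4)+(-3)) − (-10) = -4 → (-4,-3,-4)
replace slot 2: 2·((-4)+(-4)) − (-3) = -13 → (-4,-13,-4)

-4,-13,-4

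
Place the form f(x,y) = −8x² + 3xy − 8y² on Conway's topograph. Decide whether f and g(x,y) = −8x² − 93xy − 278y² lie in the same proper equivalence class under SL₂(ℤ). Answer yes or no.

D₁ = -247, D₂ = -247
f is negative-definite; reduce −f:
−f: flip: (8,-3,8)→(8,3,8)
−f: reduced (well bottom): (8,3,8) with a≤c, −a<b≤a
flip sign back: reduced form of f is (-8,-3,-8)
g is negative-definite; reduce −g:
−g: translate: b→-3 (≡93 mod 16), so (8,93,278)→(8,-3,8)
−g: flip: (8,-3,8)→(8,3,8)
−g: reduced (well bottom): (8,3,8) with a≤c, −a<b≤a
flip sign back: reduced form of g is (-8,-3,-8)
reduced forms (-8, -3, -8) vs (-8, -3, -8) ⇒ equivalent

yes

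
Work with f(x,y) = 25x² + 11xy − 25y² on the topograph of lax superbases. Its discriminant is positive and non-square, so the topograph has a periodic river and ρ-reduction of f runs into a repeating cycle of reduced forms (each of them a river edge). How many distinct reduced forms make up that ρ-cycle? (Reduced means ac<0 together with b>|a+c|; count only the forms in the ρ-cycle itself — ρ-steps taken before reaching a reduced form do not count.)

D = 2621, ⌊√D⌋ = 51
river: ρ → (-25,39,11)
river: ρ → (11,49,-5)
river: ρ → (-5,51,1)
river: ρ → (1,51,-5)
river: ρ → (-5,49,11)
river: ρ → (11,39,-25)
river: ρ → (-25,11,25)
river: ρ → (25,39,-11)
river: ρ → (-11,49,5)
river: ρ → (5,51,-1)
river: ρ → (-1,51,5)
river: ρ → (5,49,-11)
river: ρ → (-11,39,25)
river: ρ → (25,11,-25)
ρ-cycle length = 14 (tail of 0 descent steps not counted)

14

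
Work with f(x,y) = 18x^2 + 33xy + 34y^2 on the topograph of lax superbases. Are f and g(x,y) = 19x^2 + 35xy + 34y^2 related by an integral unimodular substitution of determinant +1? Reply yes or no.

D₁ = -1359, D₂ = -1359
f: translate: b→-3 (≡33 mod 36), so (18,33,34)→(18,-3,19)
f: reduced (well bottom): (18,-3,19) with a≤c, −a<b≤a
g: translate: b→-3 (≡35 mod 38), so (19,35,34)→(19,-3,18)
g: flip: (19,-3,18)→(18,3,19)
g: reduced (well bottom): (18,3,19) with a≤c, −a<b≤a
reduced forms (18, -3, 19) vs (18, 3, 19) ⇒ inequivalent

no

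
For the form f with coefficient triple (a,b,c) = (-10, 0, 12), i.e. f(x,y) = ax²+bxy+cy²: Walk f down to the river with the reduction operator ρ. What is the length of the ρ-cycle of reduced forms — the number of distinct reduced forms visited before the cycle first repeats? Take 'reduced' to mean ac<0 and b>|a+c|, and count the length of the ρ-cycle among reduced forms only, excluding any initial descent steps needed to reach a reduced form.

D = 480, ⌊√D⌋ = 21
descent: ρ → (12,0,-10)
descent: ρ → (-10,20,2)  [lands on river]
river: ρ → (2,20,-10)
ρ-cycle length = 2 (tail of 2 descent steps not counted)

2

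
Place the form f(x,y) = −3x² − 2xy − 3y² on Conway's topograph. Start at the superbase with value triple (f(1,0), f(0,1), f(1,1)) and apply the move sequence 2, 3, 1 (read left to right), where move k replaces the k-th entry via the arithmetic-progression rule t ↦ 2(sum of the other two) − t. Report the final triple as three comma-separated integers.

start (-3,-3,-8) = (f(1,0),f(0,1),f(1,1))
replace slot 2: 2·((-3)+(-8)) − (-3) = -19 → (-3,-19,-8)
replace slot 3: 2·((-3)+(-19)) − (-8) = -36 → (-3,-19,-36)
replace slot 1: 2·((-19)+(-36)) − (-3) = -107 → (-107,-19,-36)

-107,-19,-36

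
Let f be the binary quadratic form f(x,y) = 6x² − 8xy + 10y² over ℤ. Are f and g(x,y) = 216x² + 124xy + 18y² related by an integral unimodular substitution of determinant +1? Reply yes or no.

D₁ = -176, D₂ = -176
f: translate: b→4 (≡-8 mod 12), so (6,-8,10)→(6,4,8)
f: reduced (well bottom): (6,4,8) with a≤c, −a<b≤a
g: flip: (216,124,18)→(18,-124,216)
g: translate: b→-16 (≡-124 mod 36), so (18,-124,216)→(18,-16,6)
g: flip: (18,-16,6)→(6,16,18)
g: translate: b→4 (≡16 mod 12), so (6,16,18)→(6,4,8)
g: reduced (well bottom): (6,4,8) with a≤c, −a<b≤a
reduced forms (6, 4, 8) vs (6, 4, 8) ⇒ equivalent

yes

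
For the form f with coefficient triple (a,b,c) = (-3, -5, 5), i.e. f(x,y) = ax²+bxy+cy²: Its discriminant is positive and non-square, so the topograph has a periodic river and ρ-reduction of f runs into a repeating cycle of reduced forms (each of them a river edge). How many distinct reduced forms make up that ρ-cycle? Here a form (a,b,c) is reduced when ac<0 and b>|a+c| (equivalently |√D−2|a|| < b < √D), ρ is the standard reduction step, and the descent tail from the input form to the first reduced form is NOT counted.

D = 85, ⌊√D⌋ = 9
descent: ρ → (5,5,-3)  [lands on river]
river: ρ → (-3,7,3)
river: ρ → (3,5,-5)
river: ρ → (-5,5,3)
river: ρ → (3,7,-3)
river: ρ → (-3,5,5)
ρ-cycle length = 6 (tail of 1 descent step not counted)

6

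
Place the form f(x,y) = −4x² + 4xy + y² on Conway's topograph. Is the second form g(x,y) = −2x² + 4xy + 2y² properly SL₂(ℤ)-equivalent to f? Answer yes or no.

D₁ = 32, D₂ = 32
river cycle of f (length 2): (1, 4, -4), (-4, 4, 1)
river cycle of g (length 2): (2, 4, -2), (-2, 4, 2)
cycles differ ⇒ inequivalent

no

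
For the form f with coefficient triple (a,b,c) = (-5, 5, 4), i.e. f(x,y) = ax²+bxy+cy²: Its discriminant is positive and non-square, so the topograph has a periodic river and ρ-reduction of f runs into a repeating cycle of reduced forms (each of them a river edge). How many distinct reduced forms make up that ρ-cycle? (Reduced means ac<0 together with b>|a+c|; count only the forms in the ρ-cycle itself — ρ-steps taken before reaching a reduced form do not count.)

D = 105, ⌊√D⌋ = 10
river: ρ → (4,3,-6)
river: ρ → (-6,9,1)
river: ρ → (1,9,-6)
river: ρ → (-6,3,4)
river: ρ → (4,5,-5)
river: ρ → (-5,5,4)
ρ-cycle length = 6 (tail of 0 descent steps not counted)

6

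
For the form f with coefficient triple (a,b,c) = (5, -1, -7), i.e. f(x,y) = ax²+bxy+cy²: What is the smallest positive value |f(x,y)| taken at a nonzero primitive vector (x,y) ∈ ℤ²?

descent: ρ → (-7,1,5)
descent: ρ → (5,9,-3)  [lands on river]
river: ρ → (-3,9,5)
river: ρ → (5,11,-1)
river: ρ → (-1,11,5)
closes: descent 2, river 4
min |a| on river = 1

1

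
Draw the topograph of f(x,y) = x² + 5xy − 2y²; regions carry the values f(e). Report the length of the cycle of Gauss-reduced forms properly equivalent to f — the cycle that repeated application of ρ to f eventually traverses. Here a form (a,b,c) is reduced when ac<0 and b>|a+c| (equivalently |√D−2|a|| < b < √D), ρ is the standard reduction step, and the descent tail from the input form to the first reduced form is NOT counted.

D = 33, ⌊√D⌋ = 5
river: ρ → (-2,3,3)
river: ρ → (3,3,-2)
river: ρ → (-2,5,1)
river: ρ → (1,5,-2)
ρ-cycle length = 4 (tail of 0 descent steps not counted)

4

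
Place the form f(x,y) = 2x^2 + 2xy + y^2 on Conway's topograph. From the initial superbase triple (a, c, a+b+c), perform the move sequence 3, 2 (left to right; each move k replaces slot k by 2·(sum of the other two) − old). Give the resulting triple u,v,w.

start (2,1,5) = (f(1,0),f(0,1),f(1,1))
replace slot 3: 2·(2+1) − 5 = 1 → (2,1,1)
replace slot 2: 2·(2+1) − 1 = 5 → (2,5,1)

2,5,1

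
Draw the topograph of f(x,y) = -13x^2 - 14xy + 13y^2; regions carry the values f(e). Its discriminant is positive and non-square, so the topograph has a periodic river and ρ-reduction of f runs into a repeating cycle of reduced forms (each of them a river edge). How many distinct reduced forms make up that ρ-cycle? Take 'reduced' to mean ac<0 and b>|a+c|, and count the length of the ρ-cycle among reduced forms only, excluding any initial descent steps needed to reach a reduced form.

D = 872, ⌊√D⌋ = 29
descent: ρ → (13,14,-13)  [lands on river]
river: ρ → (-13,12,14)
river: ρ → (14,16,-11)
river: ρ → (-11,28,2)
river: ρ → (2,28,-11)
river: ρ → (-11,16,14)
river: ρ → (14,12,-13)
river: ρ → (-13,14,13)
river: ρ → (13,12,-14)
river: ρ → (-14,16,11)
river: ρ → (11,28,-2)
river: ρ → (-2,28,11)
river: ρ → (11,16,-14)
river: ρ → (-14,12,13)
ρ-cycle length = 14 (tail of 1 descent step not counted)

14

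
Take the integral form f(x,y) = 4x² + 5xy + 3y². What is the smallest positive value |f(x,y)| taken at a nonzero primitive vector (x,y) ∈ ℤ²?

translate: b→-3 (≡5 mod 8), so (4,5,3)→(4,-3,2)
flip: (4,-3,2)→(2,3,4)
translate: b→-1 (≡3 mod 4), so (2,3,4)→(2,-1,3)
reduced (well bottom): (2,-1,3) with a≤c, −a<b≤a
well minimum = a = 2

2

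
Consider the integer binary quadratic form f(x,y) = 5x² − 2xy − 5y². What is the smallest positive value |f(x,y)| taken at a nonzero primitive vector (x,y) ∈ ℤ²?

descent: ρ → (-5,2,5)  [lands on river]
river: ρ → (5,8,-2)
river: ρ → (-2,8,5)
river: ρ → (5,2,-5)
river: ρ → (-5,8,2)
river: ρ → (2,8,-5)
closes: descent 1, river 6
min |a| on river = 2

2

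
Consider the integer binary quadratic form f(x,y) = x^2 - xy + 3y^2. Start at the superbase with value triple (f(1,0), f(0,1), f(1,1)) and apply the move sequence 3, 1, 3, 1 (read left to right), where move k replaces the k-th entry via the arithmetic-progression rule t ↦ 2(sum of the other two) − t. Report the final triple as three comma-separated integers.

start (1,3,3) = (f(1,0),f(0,1),f(1,1))
replace slot 3: 2·(1+3) − 3 = 5 → (1,3,5)
replace slot 1: 2·(3+5) − 1 = 15 → (15,3,5)
replace slot 3: 2·(15+3) − 5 = 31 → (15,3,31)
replace slot 1: 2·(3+31) − 15 = 53 → (53,3,31)

53,3,31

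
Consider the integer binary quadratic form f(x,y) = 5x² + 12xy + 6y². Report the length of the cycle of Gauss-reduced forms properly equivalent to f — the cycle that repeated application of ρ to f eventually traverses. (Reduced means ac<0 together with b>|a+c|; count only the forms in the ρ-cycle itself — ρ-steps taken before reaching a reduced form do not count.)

D = 24, ⌊√D⌋ = 4
descent: ρ → (6,0,-1)
descent: ρ → (-1,4,2)  [lands on river]
river: ρ → (2,4,-1)
ρ-cycle length = 2 (tail of 2 descent steps not counted)

2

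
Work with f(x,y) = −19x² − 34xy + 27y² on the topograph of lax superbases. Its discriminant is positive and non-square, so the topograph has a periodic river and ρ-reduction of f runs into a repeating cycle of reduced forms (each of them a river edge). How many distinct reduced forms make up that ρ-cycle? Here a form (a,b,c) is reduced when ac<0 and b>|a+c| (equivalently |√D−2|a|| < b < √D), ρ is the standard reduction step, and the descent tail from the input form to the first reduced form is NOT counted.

D = 3208, ⌊√D⌋ = 56
descent: ρ → (27,34,-19)  [lands on river]
river: ρ → (-19,42,19)
river: ρ → (19,34,-27)
river: ρ → (-27,20,26)
river: ρ → (26,32,-21)
river: ρ → (-21,52,6)
river: ρ → (6,56,-3)
river: ρ → (-3,52,42)
river: ρ → (42,32,-13)
river: ρ → (-13,46,21)
river: ρ → (21,38,-21)
river: ρ → (-21,46,13)
river: ρ → (13,32,-42)
river: ρ → (-42,52,3)
river: ρ → (3,56,-6)
river: ρ → (-6,52,21)
river: ρ → (21,32,-26)
river: ρ → (-26,20,27)
ρ-cycle length = 18 (tail of 1 descent step not counted)

18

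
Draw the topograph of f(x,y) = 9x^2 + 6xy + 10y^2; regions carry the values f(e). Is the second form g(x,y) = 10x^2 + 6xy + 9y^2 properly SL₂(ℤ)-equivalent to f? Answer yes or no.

D₁ = -324, D₂ = -324
f: reduced (well bottom): (9,6,10) with a≤c, −a<b≤a
g: flip: (10,6,9)→(9,-6,10)
g: reduced (well bottom): (9,-6,10) with a≤c, −a<b≤a
reduced forms (9, 6, 10) vs (9, -6, 10) ⇒ inequivalent

no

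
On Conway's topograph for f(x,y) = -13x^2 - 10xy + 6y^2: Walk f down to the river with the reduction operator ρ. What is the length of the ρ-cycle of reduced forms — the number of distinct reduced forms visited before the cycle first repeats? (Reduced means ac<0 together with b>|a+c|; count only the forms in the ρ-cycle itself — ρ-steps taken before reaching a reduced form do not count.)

D = 412, ⌊√D⌋ = 20
descent: ρ → (6,10,-13)  [lands on river]
river: ρ → (-13,16,3)
river: ρ → (3,20,-1)
river: ρ → (-1,20,3)
river: ρ → (3,16,-13)
river: ρ → (-13,10,6)
river: ρ → (6,14,-9)
river: ρ → (-9,4,11)
river: ρ → (11,18,-2)
river: ρ → (-2,18,11)
river: ρ → (11,4,-9)
river: ρ → (-9,14,6)
ρ-cycle length = 12 (tail of 1 descent step not counted)

12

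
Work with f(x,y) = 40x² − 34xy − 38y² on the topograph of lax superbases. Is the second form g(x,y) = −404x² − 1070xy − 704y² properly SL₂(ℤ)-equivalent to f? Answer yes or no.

D₁ = 7236, D₂ = 7236
river cycle of f (length 38): (-38, 34, 40), (40, 46, -32), (-32, 82, 4), (4, 78, -72), (-72, 66, 10), (10, 74, -44), (-44, 14, 40), (40, 66, -18), (-18, 78, 16), (16, 82, -8), … (28 more)
river cycle of g (length 38): (-38, 34, 40), (40, 46, -32), (-32, 82, 4), (4, 78, -72), (-72, 66, 10), (10, 74, -44), (-44, 14, 40), (40, 66, -18), (-18, 78, 16), (16, 82, -8), … (28 more)
cycles coincide ⇒ equivalent

yes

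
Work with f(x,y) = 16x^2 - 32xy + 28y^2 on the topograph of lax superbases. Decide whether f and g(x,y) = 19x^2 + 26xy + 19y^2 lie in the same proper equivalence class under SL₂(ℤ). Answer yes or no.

D₁ = -768, D₂ = -768
f: translate: b→0 (≡-32 mod 32), so (16,-32,28)→(16,0,12)
f: flip: (16,0,12)→(12,0,16)
f: reduced (well bottom): (12,0,16) with a≤c, −a<b≤a
g: translate: b→-12 (≡26 mod 38), so (19,26,19)→(19,-12,12)
g: flip: (19,-12,12)→(12,12,19)
g: reduced (well bottom): (12,12,19) with a≤c, −a<b≤a
reduced forms (12, 0, 16) vs (12, 12, 19) ⇒ inequivalent

no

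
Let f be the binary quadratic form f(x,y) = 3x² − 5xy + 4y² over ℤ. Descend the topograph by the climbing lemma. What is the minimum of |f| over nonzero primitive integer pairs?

translate: b→1 (≡-5 mod 6), so (3,-5,4)→(3,1,2)
flip: (3,1,2)→(2,-1,3)
reduced (well bottom): (2,-1,3) with a≤c, −a<b≤a
well minimum = a = 2

2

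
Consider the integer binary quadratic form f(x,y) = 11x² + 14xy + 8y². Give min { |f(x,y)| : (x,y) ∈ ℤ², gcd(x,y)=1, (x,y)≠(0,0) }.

translate: b→-8 (≡14 mod 22), so (11,14,8)→(11,-8,5)
flip: (11,-8,5)→(5,8,11)
translate: b→-2 (≡8 mod 10), so (5,8,11)→(5,-2,8)
reduced (well bottom): (5,-2,8) with a≤c, −a<b≤a
well minimum = a = 5

5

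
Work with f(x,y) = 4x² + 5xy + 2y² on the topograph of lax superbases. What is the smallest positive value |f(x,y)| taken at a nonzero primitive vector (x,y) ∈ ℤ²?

translate: b→-3 (≡5 mod 8), so (4,5,2)→(4,-3,1)
flip: (4,-3,1)→(1,3,4)
translate: b→1 (≡3 mod 2), so (1,3,4)→(1,1,2)
reduced (well bottom): (1,1,2) with a≤c, −a<b≤a
well minimum = a = 1

1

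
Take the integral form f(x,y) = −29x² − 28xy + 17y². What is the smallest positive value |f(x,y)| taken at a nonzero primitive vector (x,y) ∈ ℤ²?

descent: ρ → (17,28,-29)  [lands on river]
river: ρ → (-29,30,16)
river: ρ → (16,34,-25)
river: ρ → (-25,16,25)
river: ρ → (25,34,-16)
river: ρ → (-16,30,29)
river: ρ → (29,28,-17)
river: ρ → (-17,40,17)
closes: descent 1, river 8
min |a| on river = 16

16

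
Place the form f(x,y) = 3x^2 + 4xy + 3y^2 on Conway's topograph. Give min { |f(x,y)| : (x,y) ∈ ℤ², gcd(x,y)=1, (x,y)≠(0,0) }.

translate: b→-2 (≡4 mod 6), so (3,4,3)→(3,-2,2)
flip: (3,-2,2)→(2,2,3)
reduced (well bottom): (2,2,3) with a≤c, −a<b≤a
well minimum = a = 2

2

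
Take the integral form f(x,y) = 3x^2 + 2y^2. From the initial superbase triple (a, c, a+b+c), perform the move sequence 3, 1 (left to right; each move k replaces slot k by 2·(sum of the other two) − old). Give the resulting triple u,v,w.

start (3,2,5) = (f(1,0),f(0,1),f(1,1))
replace slot 3: 2·(3+2) − 5 = 5 → (3,2,5)
replace slot 1: 2·(2+5) − 3 = 11 → (11,2,5)

11,2,5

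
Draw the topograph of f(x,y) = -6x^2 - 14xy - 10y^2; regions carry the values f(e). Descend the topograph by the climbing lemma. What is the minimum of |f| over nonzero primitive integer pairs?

translate: b→2 (≡14 mod 12), so (6,14,10)→(6,2,2)
flip: (6,2,2)→(2,-2,6)
translate: b→2 (≡-2 mod 4), so (2,-2,6)→(2,2,6)
reduced (well bottom): (2,2,6) with a≤c, −a<b≤a
well minimum |f| = |-2| = 2 (negative-definite)

2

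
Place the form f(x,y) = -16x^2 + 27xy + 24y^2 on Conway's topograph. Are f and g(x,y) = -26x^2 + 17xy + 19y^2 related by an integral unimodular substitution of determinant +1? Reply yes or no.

D₁ = 2265, D₂ = 2265
river cycle of f (length 26): (24, 21, -19), (-19, 17, 26), (26, 35, -10), (-10, 45, 6), (6, 39, -31), (-31, 23, 14), (14, 33, -21), (-21, 9, 26), (26, 43, -4), (-4, 45, 15), … (16 more)
river cycle of g (length 26): (19, 21, -24), (-24, 27, 16), (16, 37, -14), (-14, 47, 1), (1, 47, -14), (-14, 37, 16), (16, 27, -24), (-24, 21, 19), (19, 17, -26), (-26, 35, 10), … (16 more)
cycles differ ⇒ inequivalent

no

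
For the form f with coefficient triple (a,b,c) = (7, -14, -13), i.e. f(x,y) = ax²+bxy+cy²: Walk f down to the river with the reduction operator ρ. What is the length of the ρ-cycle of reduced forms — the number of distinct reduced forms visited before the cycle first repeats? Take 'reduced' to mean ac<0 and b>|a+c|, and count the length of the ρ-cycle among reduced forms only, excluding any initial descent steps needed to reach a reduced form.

D = 560, ⌊√D⌋ = 23
descent: ρ → (-13,14,7)  [lands on river]
river: ρ → (7,14,-13)
river: ρ → (-13,12,8)
river: ρ → (8,20,-5)
river: ρ → (-5,20,8)
river: ρ → (8,12,-13)
ρ-cycle length = 6 (tail of 1 descent step not counted)

6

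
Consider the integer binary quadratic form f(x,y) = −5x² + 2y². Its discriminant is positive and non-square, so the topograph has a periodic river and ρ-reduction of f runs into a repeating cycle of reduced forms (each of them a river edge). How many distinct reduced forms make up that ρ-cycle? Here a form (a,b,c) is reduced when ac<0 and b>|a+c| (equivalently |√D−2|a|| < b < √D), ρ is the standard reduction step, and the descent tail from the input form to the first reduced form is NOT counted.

D = 40, ⌊√D⌋ = 6
descent: ρ → (2,4,-3)  [lands on river]
river: ρ → (-3,2,3)
river: ρ → (3,4,-2)
river: ρ → (-2,4,3)
river: ρ → (3,2,-3)
river: ρ → (-3,4,2)
ρ-cycle length = 6 (tail of 1 descent step not counted)

6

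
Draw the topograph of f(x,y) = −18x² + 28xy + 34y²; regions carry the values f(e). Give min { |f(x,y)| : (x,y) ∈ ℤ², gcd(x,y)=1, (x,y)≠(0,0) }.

river: ρ → (34,40,-12)
river: ρ → (-12,56,2)
river: ρ → (2,56,-12)
river: ρ → (-12,40,34)
river: ρ → (34,28,-18)
river: ρ → (-18,44,18)
river: ρ → (18,28,-34)
river: ρ → (-34,40,12)
river: ρ → (12,56,-2)
river: ρ → (-2,56,12)
river: ρ → (12,40,-34)
river: ρ → (-34,28,18)
river: ρ → (18,44,-18)
river: ρ → (-18,28,34)
closes: descent 0, river 14
min |a| on river = 2

2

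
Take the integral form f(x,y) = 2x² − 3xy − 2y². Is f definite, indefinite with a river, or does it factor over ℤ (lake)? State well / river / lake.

D = b²−4ac = (-3)² − 4·2·(-2) = 25
D = 5² is a perfect square ⇒ form factors over ℤ ⇒ lakes

lake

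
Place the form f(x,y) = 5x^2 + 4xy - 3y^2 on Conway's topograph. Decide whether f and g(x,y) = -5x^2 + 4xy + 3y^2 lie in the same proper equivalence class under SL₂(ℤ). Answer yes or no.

D₁ = 76, D₂ = 76
river cycle of f (length 6): (-3, 8, 1), (1, 8, -3), (-3, 4, 5), (5, 6, -2), (-2, 6, 5), (5, 4, -3)
river cycle of g (length 6): (3, 8, -1), (-1, 8, 3), (3, 4, -5), (-5, 6, 2), (2, 6, -5), (-5, 4, 3)
cycles differ ⇒ inequivalent

no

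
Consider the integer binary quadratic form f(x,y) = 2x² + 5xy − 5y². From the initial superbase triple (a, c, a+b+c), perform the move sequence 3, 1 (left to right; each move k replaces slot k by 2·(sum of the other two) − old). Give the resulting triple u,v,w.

start (2,-5,2) = (f(1,0),f(0,1),f(1,1))
replace slot 3: 2·(2+(-5)) − 2 = -8 → (2,-5,-8)
replace slot 1: 2·((-5)+(-8)) − 2 = -28 → (-28,-5,-8)

-28,-5,-8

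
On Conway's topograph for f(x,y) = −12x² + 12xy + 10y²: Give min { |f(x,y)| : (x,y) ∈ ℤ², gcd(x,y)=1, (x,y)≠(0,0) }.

river: ρ → (10,8,-14)
river: ρ → (-14,20,4)
river: ρ → (4,20,-14)
river: ρ → (-14,8,10)
river: ρ → (10,12,-12)
river: ρ → (-12,12,10)
closes: descent 0, river 6
min |a| on river = 4

4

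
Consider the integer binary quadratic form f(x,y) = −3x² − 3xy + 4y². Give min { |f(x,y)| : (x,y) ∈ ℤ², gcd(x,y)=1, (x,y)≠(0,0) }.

descent: ρ → (4,3,-3)  [lands on river]
river: ρ → (-3,3,4)
river: ρ → (4,5,-2)
river: ρ → (-2,7,1)
river: ρ → (1,7,-2)
river: ρ → (-2,5,4)
closes: descent 1, river 6
min |a| on river = 1

1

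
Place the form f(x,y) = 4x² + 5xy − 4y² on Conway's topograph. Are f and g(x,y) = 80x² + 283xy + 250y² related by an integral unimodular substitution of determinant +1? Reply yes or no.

D₁ = 89, D₂ = 89
river cycle of f (length 14): (-4, 3, 5), (5, 7, -2), (-2, 9, 1), (1, 9, -2), (-2, 7, 5), (5, 3, -4), (-4, 5, 4), (4, 3, -5), (-5, 7, 2), (2, 9, -1), … (4 more)
river cycle of g (length 14): (4, 5, -4), (-4, 3, 5), (5, 7, -2), (-2, 9, 1), (1, 9, -2), (-2, 7, 5), (5, 3, -4), (-4, 5, 4), (4, 3, -5), (-5, 7, 2), … (4 more)
cycles coincide ⇒ equivalent

yes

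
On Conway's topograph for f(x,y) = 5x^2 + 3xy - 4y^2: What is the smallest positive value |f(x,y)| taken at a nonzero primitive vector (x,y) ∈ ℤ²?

river: ρ → (-4,5,4)
river: ρ → (4,3,-5)
river: ρ → (-5,7,2)
river: ρ → (2,9,-1)
river: ρ → (-1,9,2)
river: ρ → (2,7,-5)
river: ρ → (-5,3,4)
river: ρ → (4,5,-4)
river: ρ → (-4,3,5)
river: ρ → (5,7,-2)
river: ρ → (-2,9,1)
river: ρ → (1,9,-2)
river: ρ → (-2,7,5)
river: ρ → (5,3,-4)
closes: descent 0, river 14
min |a| on river = 1

1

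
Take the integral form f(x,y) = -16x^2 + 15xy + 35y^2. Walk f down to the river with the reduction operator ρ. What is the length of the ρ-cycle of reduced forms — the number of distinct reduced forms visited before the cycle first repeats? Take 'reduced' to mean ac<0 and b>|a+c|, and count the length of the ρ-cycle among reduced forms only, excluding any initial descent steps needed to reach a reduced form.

D = 2465, ⌊√D⌋ = 49
descent: ρ → (35,-15,-16)
descent: ρ → (-16,47,4)  [lands on river]
river: ρ → (4,49,-4)
river: ρ → (-4,47,16)
river: ρ → (16,49,-1)
river: ρ → (-1,49,16)
river: ρ → (16,47,-4)
river: ρ → (-4,49,4)
river: ρ → (4,47,-16)
river: ρ → (-16,49,1)
river: ρ → (1,49,-16)
ρ-cycle length = 10 (tail of 2 descent steps not counted)

10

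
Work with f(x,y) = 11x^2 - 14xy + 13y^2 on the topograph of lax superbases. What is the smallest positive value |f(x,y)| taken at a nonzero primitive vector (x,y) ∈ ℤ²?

translate: b→8 (≡-14 mod 22), so (11,-14,13)→(11,8,10)
flip: (11,8,10)→(10,-8,11)
reduced (well bottom): (10,-8,11) with a≤c, −a<b≤a
well minimum = a = 10

10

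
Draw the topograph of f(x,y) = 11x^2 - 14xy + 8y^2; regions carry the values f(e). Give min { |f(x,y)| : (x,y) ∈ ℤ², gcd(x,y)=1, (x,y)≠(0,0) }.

translate: b→8 (≡-14 mod 22), so (11,-14,8)→(11,8,5)
flip: (11,8,5)→(5,-8,11)
translate: b→2 (≡-8 mod 10), so (5,-8,11)→(5,2,8)
reduced (well bottom): (5,2,8) with a≤c, −a<b≤a
well minimum = a = 5

5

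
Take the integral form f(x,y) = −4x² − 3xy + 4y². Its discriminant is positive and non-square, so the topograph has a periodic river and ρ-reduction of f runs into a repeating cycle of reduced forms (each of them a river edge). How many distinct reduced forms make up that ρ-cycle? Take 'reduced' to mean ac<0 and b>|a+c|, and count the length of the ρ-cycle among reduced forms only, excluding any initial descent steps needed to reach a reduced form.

D = 73, ⌊√D⌋ = 8
descent: ρ → (4,3,-4)  [lands on river]
river: ρ → (-4,5,3)
river: ρ → (3,7,-2)
river: ρ → (-2,5,6)
river: ρ → (6,7,-1)
river: ρ → (-1,7,6)
river: ρ → (6,5,-2)
river: ρ → (-2,7,3)
river: ρ → (3,5,-4)
river: ρ → (-4,3,4)
river: ρ → (4,5,-3)
river: ρ → (-3,7,2)
river: ρ → (2,5,-6)
river: ρ → (-6,7,1)
river: ρ → (1,7,-6)
river: ρ → (-6,5,2)
river: ρ → (2,7,-3)
river: ρ → (-3,5,4)
ρ-cycle length = 18 (tail of 1 descent step not counted)

18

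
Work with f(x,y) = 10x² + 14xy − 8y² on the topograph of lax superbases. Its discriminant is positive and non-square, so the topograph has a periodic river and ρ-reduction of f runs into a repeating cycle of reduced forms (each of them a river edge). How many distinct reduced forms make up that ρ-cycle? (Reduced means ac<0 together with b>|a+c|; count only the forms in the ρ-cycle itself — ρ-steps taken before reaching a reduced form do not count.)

D = 516, ⌊√D⌋ = 22
river: ρ → (-8,18,6)
river: ρ → (6,18,-8)
river: ρ → (-8,14,10)
river: ρ → (10,6,-12)
river: ρ → (-12,18,4)
river: ρ → (4,22,-2)
river: ρ → (-2,22,4)
river: ρ → (4,18,-12)
river: ρ → (-12,6,10)
river: ρ → (10,14,-8)
ρ-cycle length = 10 (tail of 0 descent steps not counted)

10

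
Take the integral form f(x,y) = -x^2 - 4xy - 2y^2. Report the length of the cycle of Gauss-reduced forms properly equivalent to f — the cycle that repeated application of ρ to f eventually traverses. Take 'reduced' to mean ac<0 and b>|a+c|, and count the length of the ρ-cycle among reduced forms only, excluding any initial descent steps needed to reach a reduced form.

D = 8, ⌊√D⌋ = 2
descent: ρ → (-2,0,1)
descent: ρ → (1,2,-1)  [lands on river]
river: ρ → (-1,2,1)
ρ-cycle length = 2 (tail of 2 descent steps not counted)

2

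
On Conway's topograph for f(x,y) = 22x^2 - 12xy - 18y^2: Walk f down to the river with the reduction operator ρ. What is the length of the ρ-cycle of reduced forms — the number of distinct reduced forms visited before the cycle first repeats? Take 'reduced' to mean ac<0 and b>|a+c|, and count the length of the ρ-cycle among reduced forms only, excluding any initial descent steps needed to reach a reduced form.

D = 1728, ⌊√D⌋ = 41
descent: ρ → (-18,12,22)  [lands on river]
river: ρ → (22,32,-8)
river: ρ → (-8,32,22)
river: ρ → (22,12,-18)
river: ρ → (-18,24,16)
river: ρ → (16,40,-2)
river: ρ → (-2,40,16)
river: ρ → (16,24,-18)
ρ-cycle length = 8 (tail of 1 descent step not counted)

8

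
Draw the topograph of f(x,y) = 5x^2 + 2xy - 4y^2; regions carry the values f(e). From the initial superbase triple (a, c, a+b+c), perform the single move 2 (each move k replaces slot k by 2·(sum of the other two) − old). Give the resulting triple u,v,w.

start (5,-4,3) = (f(1,0),f(0,1),f(1,1))
replace slot 2: 2·(5+3) − (-4) = 20 → (5,20,3)

5,20,3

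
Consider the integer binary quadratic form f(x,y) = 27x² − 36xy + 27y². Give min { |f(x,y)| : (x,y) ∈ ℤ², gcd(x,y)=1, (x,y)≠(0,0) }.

translate: b→18 (≡-36 mod 54), so (27,-36,27)→(27,18,18)
flip: (27,18,18)→(18,-18,27)
translate: b→18 (≡-18 mod 36), so (18,-18,27)→(18,18,27)
reduced (well bottom): (18,18,27) with a≤c, −a<b≤a
well minimum = a = 18

18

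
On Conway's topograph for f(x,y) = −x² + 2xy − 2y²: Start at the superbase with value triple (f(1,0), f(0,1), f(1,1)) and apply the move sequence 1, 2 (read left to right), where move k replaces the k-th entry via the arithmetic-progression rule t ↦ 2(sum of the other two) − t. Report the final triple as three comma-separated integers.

start (-1,-2,-1) = (f(1,0),f(0,1),f(1,1))
replace slot 1: 2·((-2)+(-1)) − (-1) = -5 → (-5,-2,-1)
replace slot 2: 2·((-5)+(-1)) − (-2) = -10 → (-5,-10,-1)

-5,-10,-1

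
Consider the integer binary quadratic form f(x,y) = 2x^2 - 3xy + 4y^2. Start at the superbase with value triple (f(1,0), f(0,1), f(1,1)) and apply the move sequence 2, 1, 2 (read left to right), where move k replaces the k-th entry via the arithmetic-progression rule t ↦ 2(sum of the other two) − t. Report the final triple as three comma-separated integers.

start (2,4,3) = (f(1,0),f(0,1),f(1,1))
replace slot 2: 2·(2+3) − 4 = 6 → (2,6,3)
replace slot 1: 2·(6+3) − 2 = 16 → (16,6,3)
replace slot 2: 2·(16+3) − 6 = 32 → (16,32,3)

16,32,3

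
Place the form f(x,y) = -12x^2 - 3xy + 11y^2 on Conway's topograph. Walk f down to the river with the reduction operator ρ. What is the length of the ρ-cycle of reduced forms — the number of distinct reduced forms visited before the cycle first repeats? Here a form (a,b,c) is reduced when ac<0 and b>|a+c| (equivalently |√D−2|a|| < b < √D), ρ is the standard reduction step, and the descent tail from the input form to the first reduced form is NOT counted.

D = 537, ⌊√D⌋ = 23
descent: ρ → (11,3,-12)  [lands on river]
river: ρ → (-12,21,2)
river: ρ → (2,23,-1)
river: ρ → (-1,23,2)
river: ρ → (2,21,-12)
river: ρ → (-12,3,11)
river: ρ → (11,19,-4)
river: ρ → (-4,21,6)
river: ρ → (6,15,-13)
river: ρ → (-13,11,8)
river: ρ → (8,21,-3)
river: ρ → (-3,21,8)
river: ρ → (8,11,-13)
river: ρ → (-13,15,6)
river: ρ → (6,21,-4)
river: ρ → (-4,19,11)
ρ-cycle length = 16 (tail of 1 descent step not counted)

16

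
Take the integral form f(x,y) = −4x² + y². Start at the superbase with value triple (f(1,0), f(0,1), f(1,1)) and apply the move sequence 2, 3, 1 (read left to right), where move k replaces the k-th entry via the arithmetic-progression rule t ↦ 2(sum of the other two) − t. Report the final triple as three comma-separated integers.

start (-4,1,-3) = (f(1,0),f(0,1),f(1,1))
replace slot 2: 2·((-4)+(-3)) − 1 = -15 → (-4,-15,-3)
replace slot 3: 2·((-4)+(-15)) − (-3) = -35 → (-4,-15,-35)
replace slot 1: 2·((-15)+(-35)) − (-4) = -96 → (-96,-15,-35)

-96,-15,-35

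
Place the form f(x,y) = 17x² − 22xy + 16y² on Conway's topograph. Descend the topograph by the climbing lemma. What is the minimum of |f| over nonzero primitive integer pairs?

translate: b→12 (≡-22 mod 34), so (17,-22,16)→(17,12,11)
flip: (17,12,11)→(11,-12,17)
translate: b→10 (≡-12 mod 22), so (11,-12,17)→(11,10,16)
reduced (well bottom): (11,10,16) with a≤c, −a<b≤a
well minimum = a = 11

11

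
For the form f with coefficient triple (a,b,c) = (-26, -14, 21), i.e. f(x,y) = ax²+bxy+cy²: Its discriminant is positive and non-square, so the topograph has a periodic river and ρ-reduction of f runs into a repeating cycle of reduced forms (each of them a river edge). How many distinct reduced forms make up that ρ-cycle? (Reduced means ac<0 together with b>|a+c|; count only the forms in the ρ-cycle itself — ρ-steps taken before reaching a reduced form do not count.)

D = 2380, ⌊√D⌋ = 48
descent: ρ → (21,14,-26)  [lands on river]
river: ρ → (-26,38,9)
river: ρ → (9,34,-34)
river: ρ → (-34,34,9)
river: ρ → (9,38,-26)
river: ρ → (-26,14,21)
river: ρ → (21,28,-19)
river: ρ → (-19,48,1)
river: ρ → (1,48,-19)
river: ρ → (-19,28,21)
ρ-cycle length = 10 (tail of 1 descent step not counted)

10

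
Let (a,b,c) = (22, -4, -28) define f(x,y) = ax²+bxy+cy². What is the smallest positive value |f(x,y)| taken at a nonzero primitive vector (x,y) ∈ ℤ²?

descent: ρ → (-28,4,22)
descent: ρ → (22,40,-10)  [lands on river]
river: ρ → (-10,40,22)
river: ρ → (22,48,-2)
river: ρ → (-2,48,22)
closes: descent 2, river 4
min |a| on river = 2

2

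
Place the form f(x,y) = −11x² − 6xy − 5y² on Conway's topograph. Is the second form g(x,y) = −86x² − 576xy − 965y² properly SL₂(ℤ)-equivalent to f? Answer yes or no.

D₁ = -184, D₂ = -184
f is negative-definite; reduce −f:
−f: flip: (11,6,5)→(5,-6,11)
−f: translate: b→4 (≡-6 mod 10), so (5,-6,11)→(5,4,10)
−f: reduced (well bottom): (5,4,10) with a≤c, −a<b≤a
flip sign back: reduced form of f is (-5,-4,-10)
g is negative-definite; reduce −g:
−g: translate: b→60 (≡576 mod 172), so (86,576,965)→(86,60,11)
−g: flip: (86,60,11)→(11,-60,86)
−g: translate: b→6 (≡-60 mod 22), so (11,-60,86)→(11,6,5)
−g: flip: (11,6,5)→(5,-6,11)
−g: translate: b→4 (≡-6 mod 10), so (5,-6,11)→(5,4,10)
−g: reduced (well bottom): (5,4,10) with a≤c, −a<b≤a
flip sign back: reduced form of g is (-5,-4,-10)
reduced forms (-5, -4, -10) vs (-5, -4, -10) ⇒ equivalent

yes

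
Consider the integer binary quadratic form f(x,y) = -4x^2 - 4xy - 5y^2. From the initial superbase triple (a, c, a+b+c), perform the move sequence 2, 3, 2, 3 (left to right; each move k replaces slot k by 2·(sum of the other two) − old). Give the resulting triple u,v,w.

start (-4,-5,-13) = (f(1,0),f(0,1),f(1,1))
replace slot 2: 2·((-4)+(-13)) − (-5) = -29 → (-4,-29,-13)
replace slot 3: 2·((-4)+(-29)) − (-13) = -53 → (-4,-29,-53)
replace slot 2: 2·((-4)+(-53)) − (-29) = -85 → (-4,-85,-53)
replace slot 3: 2·((-4)+(-85)) − (-53) = -125 → (-4,-85,-125)

-4,-85,-125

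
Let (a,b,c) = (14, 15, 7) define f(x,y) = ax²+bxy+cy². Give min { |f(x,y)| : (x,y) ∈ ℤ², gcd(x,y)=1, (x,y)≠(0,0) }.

translate: b→-13 (≡15 mod 28), so (14,15,7)→(14,-13,6)
flip: (14,-13,6)→(6,13,14)
translate: b→1 (≡13 mod 12), so (6,13,14)→(6,1,7)
reduced (well bottom): (6,1,7) with a≤c, −a<b≤a
well minimum = a = 6

6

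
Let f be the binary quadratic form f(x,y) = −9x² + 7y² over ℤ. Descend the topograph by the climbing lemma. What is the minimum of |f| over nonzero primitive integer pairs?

descent: ρ → (7,14,-2)  [lands on river]
river: ρ → (-2,14,7)
closes: descent 1, river 2
min |a| on river = 2

2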